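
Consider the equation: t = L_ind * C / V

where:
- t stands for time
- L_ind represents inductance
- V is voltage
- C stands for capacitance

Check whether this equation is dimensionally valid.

No

t (time) has dimensions [T].
L_ind (inductance) has dimensions [I^-2 L^2 M T^-2].
V (voltage) has dimensions [I^-1 L^2 M T^-3].
C (capacitance) has dimensions [I^2 L^-2 M^-1 T^4].

Left side: [T]
Right side: [I L^-2 M^-1 T^5]

The two sides have different dimensions, so the equation is NOT dimensionally consistent.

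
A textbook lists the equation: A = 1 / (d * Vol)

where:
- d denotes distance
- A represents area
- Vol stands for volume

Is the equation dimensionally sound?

No

d (distance) has dimensions [L].
A (area) has dimensions [L^2].
Vol (volume) has dimensions [L^3].

Left side: [L^2]
Right side: [L^-4]

The two sides have different dimensions, so the equation is NOT dimensionally consistent.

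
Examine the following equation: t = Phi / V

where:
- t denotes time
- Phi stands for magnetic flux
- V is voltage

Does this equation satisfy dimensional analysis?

Yes

t (time) has dimensions [T].
Phi (magnetic flux) has dimensions [I^-1 L^2 M T^-2].
V (voltage) has dimensions [I^-1 L^2 M T^-3].

Left side: [T]
Right side: [T]

Both sides have the same dimensions, so the equation is dimensionally consistent.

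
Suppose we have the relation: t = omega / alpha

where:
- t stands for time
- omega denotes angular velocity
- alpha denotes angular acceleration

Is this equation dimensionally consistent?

Yes

t (time) has dimensions [T].
omega (angular velocity) has dimensions [T^-1].
alpha (angular acceleration) has dimensions [T^-2].

Left side: [T]
Right side: [T]

Both sides have the same dimensions, so the equation is dimensionally consistent.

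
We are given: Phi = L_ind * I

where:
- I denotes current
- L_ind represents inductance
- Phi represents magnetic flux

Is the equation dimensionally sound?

Yes

I (current) has dimensions [I].
L_ind (inductance) has dimensions [I^-2 L^2 M T^-2].
Phi (magnetic flux) has dimensions [I^-1 L^2 M T^-2].

Left side: [I^-1 L^2 M T^-2]
Right side: [I^-1 L^2 M T^-2]

Both sides have the same dimensions, so the equation is dimensionally consistent.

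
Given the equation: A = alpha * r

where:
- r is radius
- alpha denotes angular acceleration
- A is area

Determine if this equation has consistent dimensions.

No

r (radius) has dimensions [L].
alpha (angular acceleration) has dimensions [T^-2].
A (area) has dimensions [L^2].

Left side: [L^2]
Right side: [L T^-2]

The two sides have different dimensions, so the equation is NOT dimensionally consistent.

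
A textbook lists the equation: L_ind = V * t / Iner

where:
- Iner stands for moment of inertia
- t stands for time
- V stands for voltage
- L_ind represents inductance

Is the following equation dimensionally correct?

No

Iner (moment of inertia) has dimensions [L^2 M].
t (time) has dimensions [T].
V (voltage) has dimensions [I^-1 L^2 M T^-3].
L_ind (inductance) has dimensions [I^-2 L^2 M T^-2].

Left side: [I^-2 L^2 M T^-2]
Right side: [I^-1 T^-2]

The two sides have different dimensions, so the equation is NOT dimensionally consistent.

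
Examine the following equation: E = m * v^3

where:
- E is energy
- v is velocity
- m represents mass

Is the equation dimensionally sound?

No

E (energy) has dimensions [L^2 M T^-2].
v (velocity) has dimensions [L T^-1].
m (mass) has dimensions [M].

Left side: [L^2 M T^-2]
Right side: [L^3 M T^-3]

The two sides have different dimensions, so the equation is NOT dimensionally consistent.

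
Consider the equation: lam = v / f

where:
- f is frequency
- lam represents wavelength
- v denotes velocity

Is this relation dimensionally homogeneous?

Yes

f (frequency) has dimensions [T^-1].
lam (wavelength) has dimensions [L].
v (velocity) has dimensions [L T^-1].

Left side: [L]
Right side: [L]

Both sides have the same dimensions, so the equation is dimensionally consistent.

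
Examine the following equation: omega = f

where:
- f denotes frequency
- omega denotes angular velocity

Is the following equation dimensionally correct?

Yes

f (frequency) has dimensions [T^-1].
omega (angular velocity) has dimensions [T^-1].

Left side: [T^-1]
Right side: [T^-1]

Both sides have the same dimensions, so the equation is dimensionally consistent.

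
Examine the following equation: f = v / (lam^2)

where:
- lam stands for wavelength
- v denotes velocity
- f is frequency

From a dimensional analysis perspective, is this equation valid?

No

lam (wavelength) has dimensions [L].
v (velocity) has dimensions [L T^-1].
f (frequency) has dimensions [T^-1].

Left side: [T^-1]
Right side: [L^-1 T^-1]

The two sides have different dimensions, so the equation is NOT dimensionally consistent.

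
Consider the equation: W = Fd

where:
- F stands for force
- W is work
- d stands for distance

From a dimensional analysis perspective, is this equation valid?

Yes

F (force) has dimensions [L M T^-2].
W (work) has dimensions [L^2 M T^-2].
d (distance) has dimensions [L].

Left side: [L^2 M T^-2]
Right side: [L^2 M T^-2]

Both sides have the same dimensions, so the equation is dimensionally consistent.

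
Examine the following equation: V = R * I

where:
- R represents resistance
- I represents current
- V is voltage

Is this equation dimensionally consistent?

Yes

R (resistance) has dimensions [I^-2 L^2 M T^-3].
I (current) has dimensions [I].
V (voltage) has dimensions [I^-1 L^2 M T^-3].

Left side: [I^-1 L^2 M T^-3]
Right side: [I^-1 L^2 M T^-3]

Both sides have the same dimensions, so the equation is dimensionally consistent.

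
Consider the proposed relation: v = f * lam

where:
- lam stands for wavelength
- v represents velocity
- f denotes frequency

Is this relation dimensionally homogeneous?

Yes

lam (wavelength) has dimensions [L].
v (velocity) has dimensions [L T^-1].
f (frequency) has dimensions [T^-1].

Left side: [L T^-1]
Right side: [L T^-1]

Both sides have the same dimensions, so the equation is dimensionally consistent.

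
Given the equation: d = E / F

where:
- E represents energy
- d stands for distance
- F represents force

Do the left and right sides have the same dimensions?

Yes

E (energy) has dimensions [L^2 M T^-2].
d (distance) has dimensions [L].
F (force) has dimensions [L M T^-2].

Left side: [L]
Right side: [L]

Both sides have the same dimensions, so the equation is dimensionally consistent.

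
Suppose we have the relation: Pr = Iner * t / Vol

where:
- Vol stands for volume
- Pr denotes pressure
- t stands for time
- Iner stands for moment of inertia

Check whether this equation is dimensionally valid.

No

Vol (volume) has dimensions [L^3].
Pr (pressure) has dimensions [L^-1 M T^-2].
t (time) has dimensions [T].
Iner (moment of inertia) has dimensions [L^2 M].

Left side: [L^-1 M T^-2]
Right side: [L^-1 M T]

The two sides have different dimensions, so the equation is NOT dimensionally consistent.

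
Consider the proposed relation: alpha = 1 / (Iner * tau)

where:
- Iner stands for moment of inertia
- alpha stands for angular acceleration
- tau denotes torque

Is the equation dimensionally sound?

No

Iner (moment of inertia) has dimensions [L^2 M].
alpha (angular acceleration) has dimensions [T^-2].
tau (torque) has dimensions [L^2 M T^-2].

Left side: [T^-2]
Right side: [L^-4 M^-2 T^2]

The two sides have different dimensions, so the equation is NOT dimensionally consistent.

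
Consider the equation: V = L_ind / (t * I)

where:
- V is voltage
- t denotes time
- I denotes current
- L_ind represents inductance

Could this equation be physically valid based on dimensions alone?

No

V (voltage) has dimensions [I^-1 L^2 M T^-3].
t (time) has dimensions [T].
I (current) has dimensions [I].
L_ind (inductance) has dimensions [I^-2 L^2 M T^-2].

Left side: [I^-1 L^2 M T^-3]
Right side: [I^-3 L^2 M T^-3]

The two sides have different dimensions, so the equation is NOT dimensionally consistent.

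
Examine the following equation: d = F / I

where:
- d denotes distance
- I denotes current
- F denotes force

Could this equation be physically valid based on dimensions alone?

No

d (distance) has dimensions [L].
I (current) has dimensions [I].
F (force) has dimensions [L M T^-2].

Left side: [L]
Right side: [I^-1 L M T^-2]

The two sides have different dimensions, so the equation is NOT dimensionally consistent.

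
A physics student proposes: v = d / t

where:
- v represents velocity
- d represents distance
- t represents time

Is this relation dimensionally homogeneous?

Yes

v (velocity) has dimensions [L T^-1].
d (distance) has dimensions [L].
t (time) has dimensions [T].

Left side: [L T^-1]
Right side: [L T^-1]

Both sides have the same dimensions, so the equation is dimensionally consistent.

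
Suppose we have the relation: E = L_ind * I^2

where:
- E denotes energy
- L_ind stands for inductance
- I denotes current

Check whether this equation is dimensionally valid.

Yes

E (energy) has dimensions [L^2 M T^-2].
L_ind (inductance) has dimensions [I^-2 L^2 M T^-2].
I (current) has dimensions [I].

Left side: [L^2 M T^-2]
Right side: [L^2 M T^-2]

Both sides have the same dimensions, so the equation is dimensionally consistent.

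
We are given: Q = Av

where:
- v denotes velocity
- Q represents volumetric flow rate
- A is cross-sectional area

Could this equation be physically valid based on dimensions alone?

Yes

v (velocity) has dimensions [L T^-1].
Q (volumetric flow rate) has dimensions [L^3 T^-1].
A (cross-sectional area) has dimensions [L^2].

Left side: [L^3 T^-1]
Right side: [L^3 T^-1]

Both sides have the same dimensions, so the equation is dimensionally consistent.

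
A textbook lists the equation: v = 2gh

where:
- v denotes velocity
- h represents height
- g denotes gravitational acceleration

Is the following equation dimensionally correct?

No

v (velocity) has dimensions [L T^-1].
h (height) has dimensions [L].
g (gravitational acceleration) has dimensions [L T^-2].

Left side: [L T^-1]
Right side: [L^2 T^-2]

The two sides have different dimensions, so the equation is NOT dimensionally consistent.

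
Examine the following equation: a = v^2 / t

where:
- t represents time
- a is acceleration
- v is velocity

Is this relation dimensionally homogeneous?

No

t (time) has dimensions [T].
a (acceleration) has dimensions [L T^-2].
v (velocity) has dimensions [L T^-1].

Left side: [L T^-2]
Right side: [L^2 T^-3]

The two sides have different dimensions, so the equation is NOT dimensionally consistent.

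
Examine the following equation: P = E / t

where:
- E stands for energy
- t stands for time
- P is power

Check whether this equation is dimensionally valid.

Yes

E (energy) has dimensions [L^2 M T^-2].
t (time) has dimensions [T].
P (power) has dimensions [L^2 M T^-3].

Left side: [L^2 M T^-3]
Right side: [L^2 M T^-3]

Both sides have the same dimensions, so the equation is dimensionally consistent.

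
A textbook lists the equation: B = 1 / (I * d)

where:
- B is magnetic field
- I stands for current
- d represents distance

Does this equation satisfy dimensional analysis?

No

B (magnetic field) has dimensions [I^-1 M T^-2].
I (current) has dimensions [I].
d (distance) has dimensions [L].

Left side: [I^-1 M T^-2]
Right side: [I^-1 L^-1]

The two sides have different dimensions, so the equation is NOT dimensionally consistent.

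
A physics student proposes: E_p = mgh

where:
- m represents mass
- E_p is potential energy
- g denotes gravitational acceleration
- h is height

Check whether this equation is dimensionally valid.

Yes

m (mass) has dimensions [M].
E_p (potential energy) has dimensions [L^2 M T^-2].
g (gravitational acceleration) has dimensions [L T^-2].
h (height) has dimensions [L].

Left side: [L^2 M T^-2]
Right side: [L^2 M T^-2]

Both sides have the same dimensions, so the equation is dimensionally consistent.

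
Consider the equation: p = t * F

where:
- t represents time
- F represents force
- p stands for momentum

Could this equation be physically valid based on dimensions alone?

Yes

t (time) has dimensions [T].
F (force) has dimensions [L M T^-2].
p (momentum) has dimensions [L M T^-1].

Left side: [L M T^-1]
Right side: [L M T^-1]

Both sides have the same dimensions, so the equation is dimensionally consistent.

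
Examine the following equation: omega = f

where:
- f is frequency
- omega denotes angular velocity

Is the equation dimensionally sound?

Yes

f (frequency) has dimensions [T^-1].
omega (angular velocity) has dimensions [T^-1].

Left side: [T^-1]
Right side: [T^-1]

Both sides have the same dimensions, so the equation is dimensionally consistent.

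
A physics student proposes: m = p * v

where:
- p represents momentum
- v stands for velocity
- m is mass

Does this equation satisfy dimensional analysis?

No

p (momentum) has dimensions [L M T^-1].
v (velocity) has dimensions [L T^-1].
m (mass) has dimensions [M].

Left side: [M]
Right side: [L^2 M T^-2]

The two sides have different dimensions, so the equation is NOT dimensionally consistent.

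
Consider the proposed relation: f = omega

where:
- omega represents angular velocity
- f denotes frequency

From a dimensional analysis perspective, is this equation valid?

Yes

omega (angular velocity) has dimensions [T^-1].
f (frequency) has dimensions [T^-1].

Left side: [T^-1]
Right side: [T^-1]

Both sides have the same dimensions, so the equation is dimensionally consistent.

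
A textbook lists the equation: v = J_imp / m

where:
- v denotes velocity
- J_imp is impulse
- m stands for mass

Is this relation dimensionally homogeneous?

Yes

v (velocity) has dimensions [L T^-1].
J_imp (impulse) has dimensions [L M T^-1].
m (mass) has dimensions [M].

Left side: [L T^-1]
Right side: [L T^-1]

Both sides have the same dimensions, so the equation is dimensionally consistent.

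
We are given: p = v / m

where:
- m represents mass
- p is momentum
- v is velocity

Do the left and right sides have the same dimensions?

No

m (mass) has dimensions [M].
p (momentum) has dimensions [L M T^-1].
v (velocity) has dimensions [L T^-1].

Left side: [L M T^-1]
Right side: [L M^-1 T^-1]

The two sides have different dimensions, so the equation is NOT dimensionally consistent.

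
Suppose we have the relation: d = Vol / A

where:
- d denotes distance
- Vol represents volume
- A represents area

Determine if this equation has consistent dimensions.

Yes

d (distance) has dimensions [L].
Vol (volume) has dimensions [L^3].
A (area) has dimensions [L^2].

Left side: [L]
Right side: [L]

Both sides have the same dimensions, so the equation is dimensionally consistent.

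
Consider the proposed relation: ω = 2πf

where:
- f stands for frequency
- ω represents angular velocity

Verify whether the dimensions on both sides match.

Yes

f (frequency) has dimensions [T^-1].
ω (angular velocity) has dimensions [T^-1].

Left side: [T^-1]
Right side: [T^-1]

Both sides have the same dimensions, so the equation is dimensionally consistent.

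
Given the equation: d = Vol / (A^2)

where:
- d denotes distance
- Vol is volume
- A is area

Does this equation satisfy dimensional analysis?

No

d (distance) has dimensions [L].
Vol (volume) has dimensions [L^3].
A (area) has dimensions [L^2].

Left side: [L]
Right side: [L^-1]

The two sides have different dimensions, so the equation is NOT dimensionally consistent.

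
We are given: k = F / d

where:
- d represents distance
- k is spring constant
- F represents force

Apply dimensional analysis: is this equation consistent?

Yes

d (distance) has dimensions [L].
k (spring constant) has dimensions [M T^-2].
F (force) has dimensions [L M T^-2].

Left side: [M T^-2]
Right side: [M T^-2]

Both sides have the same dimensions, so the equation is dimensionally consistent.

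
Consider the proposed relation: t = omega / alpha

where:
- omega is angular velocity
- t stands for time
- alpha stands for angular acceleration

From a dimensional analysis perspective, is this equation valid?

Yes

omega (angular velocity) has dimensions [T^-1].
t (time) has dimensions [T].
alpha (angular acceleration) has dimensions [T^-2].

Left side: [T]
Right side: [T]

Both sides have the same dimensions, so the equation is dimensionally consistent.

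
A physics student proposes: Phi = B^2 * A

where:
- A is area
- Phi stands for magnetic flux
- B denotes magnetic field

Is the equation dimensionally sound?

No

A (area) has dimensions [L^2].
Phi (magnetic flux) has dimensions [I^-1 L^2 M T^-2].
B (magnetic field) has dimensions [I^-1 M T^-2].

Left side: [I^-1 L^2 M T^-2]
Right side: [I^-2 L^2 M^2 T^-4]

The two sides have different dimensions, so the equation is NOT dimensionally consistent.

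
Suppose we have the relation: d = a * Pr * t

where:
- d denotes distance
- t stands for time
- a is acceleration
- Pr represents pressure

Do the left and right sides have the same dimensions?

No

d (distance) has dimensions [L].
t (time) has dimensions [T].
a (acceleration) has dimensions [L T^-2].
Pr (pressure) has dimensions [L^-1 M T^-2].

Left side: [L]
Right side: [M T^-3]

The two sides have different dimensions, so the equation is NOT dimensionally consistent.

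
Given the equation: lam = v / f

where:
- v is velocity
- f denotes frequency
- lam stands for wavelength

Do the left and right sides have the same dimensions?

Yes

v (velocity) has dimensions [L T^-1].
f (frequency) has dimensions [T^-1].
lam (wavelength) has dimensions [L].

Left side: [L]
Right side: [L]

Both sides have the same dimensions, so the equation is dimensionally consistent.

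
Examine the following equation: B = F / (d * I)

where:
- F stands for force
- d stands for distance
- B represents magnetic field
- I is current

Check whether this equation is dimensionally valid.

Yes

F (force) has dimensions [L M T^-2].
d (distance) has dimensions [L].
B (magnetic field) has dimensions [I^-1 M T^-2].
I (current) has dimensions [I].

Left side: [I^-1 M T^-2]
Right side: [I^-1 M T^-2]

Both sides have the same dimensions, so the equation is dimensionally consistent.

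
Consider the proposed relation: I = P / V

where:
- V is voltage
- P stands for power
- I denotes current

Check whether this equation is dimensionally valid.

Yes

V (voltage) has dimensions [I^-1 L^2 M T^-3].
P (power) has dimensions [L^2 M T^-3].
I (current) has dimensions [I].

Left side: [I]
Right side: [I]

Both sides have the same dimensions, so the equation is dimensionally consistent.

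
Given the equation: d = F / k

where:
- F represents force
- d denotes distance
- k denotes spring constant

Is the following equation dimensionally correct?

Yes

F (force) has dimensions [L M T^-2].
d (distance) has dimensions [L].
k (spring constant) has dimensions [M T^-2].

Left side: [L]
Right side: [L]

Both sides have the same dimensions, so the equation is dimensionally consistent.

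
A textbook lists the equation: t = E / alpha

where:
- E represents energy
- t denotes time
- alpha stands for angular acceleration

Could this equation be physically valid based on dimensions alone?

No

E (energy) has dimensions [L^2 M T^-2].
t (time) has dimensions [T].
alpha (angular acceleration) has dimensions [T^-2].

Left side: [T]
Right side: [L^2 M]

The two sides have different dimensions, so the equation is NOT dimensionally consistent.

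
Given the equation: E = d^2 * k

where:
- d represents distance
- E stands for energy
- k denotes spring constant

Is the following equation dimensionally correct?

Yes

d (distance) has dimensions [L].
E (energy) has dimensions [L^2 M T^-2].
k (spring constant) has dimensions [M T^-2].

Left side: [L^2 M T^-2]
Right side: [L^2 M T^-2]

Both sides have the same dimensions, so the equation is dimensionally consistent.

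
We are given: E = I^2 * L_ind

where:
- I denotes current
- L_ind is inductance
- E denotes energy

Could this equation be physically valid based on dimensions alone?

Yes

I (current) has dimensions [I].
L_ind (inductance) has dimensions [I^-2 L^2 M T^-2].
E (energy) has dimensions [L^2 M T^-2].

Left side: [L^2 M T^-2]
Right side: [L^2 M T^-2]

Both sides have the same dimensions, so the equation is dimensionally consistent.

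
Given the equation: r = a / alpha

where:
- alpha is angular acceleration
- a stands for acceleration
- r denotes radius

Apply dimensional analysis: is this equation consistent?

Yes

alpha (angular acceleration) has dimensions [T^-2].
a (acceleration) has dimensions [L T^-2].
r (radius) has dimensions [L].

Left side: [L]
Right side: [L]

Both sides have the same dimensions, so the equation is dimensionally consistent.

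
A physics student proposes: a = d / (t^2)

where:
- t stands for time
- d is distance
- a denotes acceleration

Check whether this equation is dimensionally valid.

Yes

t (time) has dimensions [T].
d (distance) has dimensions [L].
a (acceleration) has dimensions [L T^-2].

Left side: [L T^-2]
Right side: [L T^-2]

Both sides have the same dimensions, so the equation is dimensionally consistent.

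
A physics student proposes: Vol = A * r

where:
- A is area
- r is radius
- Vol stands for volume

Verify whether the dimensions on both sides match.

Yes

A (area) has dimensions [L^2].
r (radius) has dimensions [L].
Vol (volume) has dimensions [L^3].

Left side: [L^3]
Right side: [L^3]

Both sides have the same dimensions, so the equation is dimensionally consistent.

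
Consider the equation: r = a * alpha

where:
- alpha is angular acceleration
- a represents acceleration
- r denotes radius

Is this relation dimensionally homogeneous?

No

alpha (angular acceleration) has dimensions [T^-2].
a (acceleration) has dimensions [L T^-2].
r (radius) has dimensions [L].

Left side: [L]
Right side: [L T^-4]

The two sides have different dimensions, so the equation is NOT dimensionally consistent.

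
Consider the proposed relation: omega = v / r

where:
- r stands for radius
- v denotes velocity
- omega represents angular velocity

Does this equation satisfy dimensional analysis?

Yes

r (radius) has dimensions [L].
v (velocity) has dimensions [L T^-1].
omega (angular velocity) has dimensions [T^-1].

Left side: [T^-1]
Right side: [T^-1]

Both sides have the same dimensions, so the equation is dimensionally consistent.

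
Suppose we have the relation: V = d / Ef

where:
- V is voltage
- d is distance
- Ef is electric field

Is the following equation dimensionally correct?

No

V (voltage) has dimensions [I^-1 L^2 M T^-3].
d (distance) has dimensions [L].
Ef (electric field) has dimensions [I^-1 L M T^-3].

Left side: [I^-1 L^2 M T^-3]
Right side: [I M^-1 T^3]

The two sides have different dimensions, so the equation is NOT dimensionally consistent.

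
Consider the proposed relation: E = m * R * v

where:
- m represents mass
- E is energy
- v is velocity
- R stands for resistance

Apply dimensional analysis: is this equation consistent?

No

m (mass) has dimensions [M].
E (energy) has dimensions [L^2 M T^-2].
v (velocity) has dimensions [L T^-1].
R (resistance) has dimensions [I^-2 L^2 M T^-3].

Left side: [L^2 M T^-2]
Right side: [I^-2 L^3 M^2 T^-4]

The two sides have different dimensions, so the equation is NOT dimensionally consistent.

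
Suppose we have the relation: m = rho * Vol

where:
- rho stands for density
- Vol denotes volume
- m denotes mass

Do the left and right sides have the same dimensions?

Yes

rho (density) has dimensions [L^-3 M].
Vol (volume) has dimensions [L^3].
m (mass) has dimensions [M].

Left side: [M]
Right side: [M]

Both sides have the same dimensions, so the equation is dimensionally consistent.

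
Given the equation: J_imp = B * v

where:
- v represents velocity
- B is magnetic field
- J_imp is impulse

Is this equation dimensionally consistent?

No

v (velocity) has dimensions [L T^-1].
B (magnetic field) has dimensions [I^-1 M T^-2].
J_imp (impulse) has dimensions [L M T^-1].

Left side: [L M T^-1]
Right side: [I^-1 L M T^-3]

The two sides have different dimensions, so the equation is NOT dimensionally consistent.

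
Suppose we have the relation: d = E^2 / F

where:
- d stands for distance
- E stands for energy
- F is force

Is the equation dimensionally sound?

No

d (distance) has dimensions [L].
E (energy) has dimensions [L^2 M T^-2].
F (force) has dimensions [L M T^-2].

Left side: [L]
Right side: [L^3 M T^-2]

The two sides have different dimensions, so the equation is NOT dimensionally consistent.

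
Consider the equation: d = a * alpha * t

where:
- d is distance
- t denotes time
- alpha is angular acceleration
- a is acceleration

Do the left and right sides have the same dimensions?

No

d (distance) has dimensions [L].
t (time) has dimensions [T].
alpha (angular acceleration) has dimensions [T^-2].
a (acceleration) has dimensions [L T^-2].

Left side: [L]
Right side: [L T^-3]

The two sides have different dimensions, so the equation is NOT dimensionally consistent.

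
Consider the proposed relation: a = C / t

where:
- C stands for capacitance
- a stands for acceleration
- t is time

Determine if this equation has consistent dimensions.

No

C (capacitance) has dimensions [I^2 L^-2 M^-1 T^4].
a (acceleration) has dimensions [L T^-2].
t (time) has dimensions [T].

Left side: [L T^-2]
Right side: [I^2 L^-2 M^-1 T^3]

The two sides have different dimensions, so the equation is NOT dimensionally consistent.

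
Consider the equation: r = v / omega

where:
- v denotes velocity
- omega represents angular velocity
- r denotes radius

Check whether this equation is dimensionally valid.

Yes

v (velocity) has dimensions [L T^-1].
omega (angular velocity) has dimensions [T^-1].
r (radius) has dimensions [L].

Left side: [L]
Right side: [L]

Both sides have the same dimensions, so the equation is dimensionally consistent.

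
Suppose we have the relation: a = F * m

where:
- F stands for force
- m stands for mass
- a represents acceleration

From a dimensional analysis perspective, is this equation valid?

No

F (force) has dimensions [L M T^-2].
m (mass) has dimensions [M].
a (acceleration) has dimensions [L T^-2].

Left side: [L T^-2]
Right side: [L M^2 T^-2]

The two sides have different dimensions, so the equation is NOT dimensionally consistent.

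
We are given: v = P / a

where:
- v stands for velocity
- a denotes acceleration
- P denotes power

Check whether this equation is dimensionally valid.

No

v (velocity) has dimensions [L T^-1].
a (acceleration) has dimensions [L T^-2].
P (power) has dimensions [L^2 M T^-3].

Left side: [L T^-1]
Right side: [L M T^-1]

The two sides have different dimensions, so the equation is NOT dimensionally consistent.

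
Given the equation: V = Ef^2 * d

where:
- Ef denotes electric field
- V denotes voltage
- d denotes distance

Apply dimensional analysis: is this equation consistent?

No

Ef (electric field) has dimensions [I^-1 L M T^-3].
V (voltage) has dimensions [I^-1 L^2 M T^-3].
d (distance) has dimensions [L].

Left side: [I^-1 L^2 M T^-3]
Right side: [I^-2 L^3 M^2 T^-6]

The two sides have different dimensions, so the equation is NOT dimensionally consistent.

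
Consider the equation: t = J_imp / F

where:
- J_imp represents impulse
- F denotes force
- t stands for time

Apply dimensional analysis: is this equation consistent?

Yes

J_imp (impulse) has dimensions [L M T^-1].
F (force) has dimensions [L M T^-2].
t (time) has dimensions [T].

Left side: [T]
Right side: [T]

Both sides have the same dimensions, so the equation is dimensionally consistent.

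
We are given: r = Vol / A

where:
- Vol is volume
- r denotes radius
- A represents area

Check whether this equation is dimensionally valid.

Yes

Vol (volume) has dimensions [L^3].
r (radius) has dimensions [L].
A (area) has dimensions [L^2].

Left side: [L]
Right side: [L]

Both sides have the same dimensions, so the equation is dimensionally consistent.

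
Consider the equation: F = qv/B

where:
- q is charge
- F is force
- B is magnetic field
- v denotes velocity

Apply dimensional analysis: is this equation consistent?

No

q (charge) has dimensions [I T].
F (force) has dimensions [L M T^-2].
B (magnetic field) has dimensions [I^-1 M T^-2].
v (velocity) has dimensions [L T^-1].

Left side: [L M T^-2]
Right side: [I^2 L M^-1 T^2]

The two sides have different dimensions, so the equation is NOT dimensionally consistent.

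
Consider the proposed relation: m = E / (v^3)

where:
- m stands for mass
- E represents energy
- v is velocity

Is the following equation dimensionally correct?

No

m (mass) has dimensions [M].
E (energy) has dimensions [L^2 M T^-2].
v (velocity) has dimensions [L T^-1].

Left side: [M]
Right side: [L^-1 M T]

The two sides have different dimensions, so the equation is NOT dimensionally consistent.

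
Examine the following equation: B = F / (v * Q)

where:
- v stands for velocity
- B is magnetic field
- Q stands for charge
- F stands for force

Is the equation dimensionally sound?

Yes

v (velocity) has dimensions [L T^-1].
B (magnetic field) has dimensions [I^-1 M T^-2].
Q (charge) has dimensions [I T].
F (force) has dimensions [L M T^-2].

Left side: [I^-1 M T^-2]
Right side: [I^-1 M T^-2]

Both sides have the same dimensions, so the equation is dimensionally consistent.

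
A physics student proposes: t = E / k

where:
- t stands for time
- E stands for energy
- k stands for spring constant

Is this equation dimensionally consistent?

No

t (time) has dimensions [T].
E (energy) has dimensions [L^2 M T^-2].
k (spring constant) has dimensions [M T^-2].

Left side: [T]
Right side: [L^2]

The two sides have different dimensions, so the equation is NOT dimensionally consistent.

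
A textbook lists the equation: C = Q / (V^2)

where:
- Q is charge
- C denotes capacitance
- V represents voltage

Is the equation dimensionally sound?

No

Q (charge) has dimensions [I T].
C (capacitance) has dimensions [I^2 L^-2 M^-1 T^4].
V (voltage) has dimensions [I^-1 L^2 M T^-3].

Left side: [I^2 L^-2 M^-1 T^4]
Right side: [I^3 L^-4 M^-2 T^7]

The two sides have different dimensions, so the equation is NOT dimensionally consistent.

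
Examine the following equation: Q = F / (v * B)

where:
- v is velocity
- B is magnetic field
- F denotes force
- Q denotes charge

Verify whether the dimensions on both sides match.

Yes

v (velocity) has dimensions [L T^-1].
B (magnetic field) has dimensions [I^-1 M T^-2].
F (force) has dimensions [L M T^-2].
Q (charge) has dimensions [I T].

Left side: [I T]
Right side: [I T]

Both sides have the same dimensions, so the equation is dimensionally consistent.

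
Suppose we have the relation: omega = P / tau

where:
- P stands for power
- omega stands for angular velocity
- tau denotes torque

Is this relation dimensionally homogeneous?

Yes

P (power) has dimensions [L^2 M T^-3].
omega (angular velocity) has dimensions [T^-1].
tau (torque) has dimensions [L^2 M T^-2].

Left side: [T^-1]
Right side: [T^-1]

Both sides have the same dimensions, so the equation is dimensionally consistent.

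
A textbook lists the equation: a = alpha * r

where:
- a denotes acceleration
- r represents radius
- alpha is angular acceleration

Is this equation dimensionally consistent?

Yes

a (acceleration) has dimensions [L T^-2].
r (radius) has dimensions [L].
alpha (angular acceleration) has dimensions [T^-2].

Left side: [L T^-2]
Right side: [L T^-2]

Both sides have the same dimensions, so the equation is dimensionally consistent.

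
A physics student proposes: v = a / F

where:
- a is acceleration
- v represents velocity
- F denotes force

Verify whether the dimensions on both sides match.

No

a (acceleration) has dimensions [L T^-2].
v (velocity) has dimensions [L T^-1].
F (force) has dimensions [L M T^-2].

Left side: [L T^-1]
Right side: [M^-1]

The two sides have different dimensions, so the equation is NOT dimensionally consistent.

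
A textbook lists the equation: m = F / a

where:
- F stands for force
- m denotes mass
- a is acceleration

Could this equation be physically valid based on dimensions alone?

Yes

F (force) has dimensions [L M T^-2].
m (mass) has dimensions [M].
a (acceleration) has dimensions [L T^-2].

Left side: [M]
Right side: [M]

Both sides have the same dimensions, so the equation is dimensionally consistent.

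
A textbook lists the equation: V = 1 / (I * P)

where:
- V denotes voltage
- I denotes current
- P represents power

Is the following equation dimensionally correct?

No

V (voltage) has dimensions [I^-1 L^2 M T^-3].
I (current) has dimensions [I].
P (power) has dimensions [L^2 M T^-3].

Left side: [I^-1 L^2 M T^-3]
Right side: [I^-1 L^-2 M^-1 T^3]

The two sides have different dimensions, so the equation is NOT dimensionally consistent.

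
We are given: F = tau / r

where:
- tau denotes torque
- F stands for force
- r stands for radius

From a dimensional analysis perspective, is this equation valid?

Yes

tau (torque) has dimensions [L^2 M T^-2].
F (force) has dimensions [L M T^-2].
r (radius) has dimensions [L].

Left side: [L M T^-2]
Right side: [L M T^-2]

Both sides have the same dimensions, so the equation is dimensionally consistent.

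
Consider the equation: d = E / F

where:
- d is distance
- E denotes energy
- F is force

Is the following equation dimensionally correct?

Yes

d (distance) has dimensions [L].
E (energy) has dimensions [L^2 M T^-2].
F (force) has dimensions [L M T^-2].

Left side: [L]
Right side: [L]

Both sides have the same dimensions, so the equation is dimensionally consistent.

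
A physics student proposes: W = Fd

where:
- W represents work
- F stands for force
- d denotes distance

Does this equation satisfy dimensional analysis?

Yes

W (work) has dimensions [L^2 M T^-2].
F (force) has dimensions [L M T^-2].
d (distance) has dimensions [L].

Left side: [L^2 M T^-2]
Right side: [L^2 M T^-2]

Both sides have the same dimensions, so the equation is dimensionally consistent.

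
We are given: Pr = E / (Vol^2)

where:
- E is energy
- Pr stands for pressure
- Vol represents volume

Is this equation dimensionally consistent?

No

E (energy) has dimensions [L^2 M T^-2].
Pr (pressure) has dimensions [L^-1 M T^-2].
Vol (volume) has dimensions [L^3].

Left side: [L^-1 M T^-2]
Right side: [L^-4 M T^-2]

The two sides have different dimensions, so the equation is NOT dimensionally consistent.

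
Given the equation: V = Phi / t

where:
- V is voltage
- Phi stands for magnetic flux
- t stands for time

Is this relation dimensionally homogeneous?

Yes

V (voltage) has dimensions [I^-1 L^2 M T^-3].
Phi (magnetic flux) has dimensions [I^-1 L^2 M T^-2].
t (time) has dimensions [T].

Left side: [I^-1 L^2 M T^-3]
Right side: [I^-1 L^2 M T^-3]

Both sides have the same dimensions, so the equation is dimensionally consistent.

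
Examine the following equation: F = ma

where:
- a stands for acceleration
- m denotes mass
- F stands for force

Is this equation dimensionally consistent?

Yes

a (acceleration) has dimensions [L T^-2].
m (mass) has dimensions [M].
F (force) has dimensions [L M T^-2].

Left side: [L M T^-2]
Right side: [L M T^-2]

Both sides have the same dimensions, so the equation is dimensionally consistent.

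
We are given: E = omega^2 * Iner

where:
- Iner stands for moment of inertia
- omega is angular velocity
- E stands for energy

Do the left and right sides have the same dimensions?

Yes

Iner (moment of inertia) has dimensions [L^2 M].
omega (angular velocity) has dimensions [T^-1].
E (energy) has dimensions [L^2 M T^-2].

Left side: [L^2 M T^-2]
Right side: [L^2 M T^-2]

Both sides have the same dimensions, so the equation is dimensionally consistent.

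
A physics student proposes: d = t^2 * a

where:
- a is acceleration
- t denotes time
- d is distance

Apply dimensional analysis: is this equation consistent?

Yes

a (acceleration) has dimensions [L T^-2].
t (time) has dimensions [T].
d (distance) has dimensions [L].

Left side: [L]
Right side: [L]

Both sides have the same dimensions, so the equation is dimensionally consistent.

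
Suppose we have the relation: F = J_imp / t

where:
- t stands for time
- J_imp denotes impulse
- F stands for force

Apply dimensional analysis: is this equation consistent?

Yes

t (time) has dimensions [T].
J_imp (impulse) has dimensions [L M T^-1].
F (force) has dimensions [L M T^-2].

Left side: [L M T^-2]
Right side: [L M T^-2]

Both sides have the same dimensions, so the equation is dimensionally consistent.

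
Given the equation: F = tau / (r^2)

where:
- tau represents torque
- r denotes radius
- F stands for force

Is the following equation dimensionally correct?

No

tau (torque) has dimensions [L^2 M T^-2].
r (radius) has dimensions [L].
F (force) has dimensions [L M T^-2].

Left side: [L M T^-2]
Right side: [M T^-2]

The two sides have different dimensions, so the equation is NOT dimensionally consistent.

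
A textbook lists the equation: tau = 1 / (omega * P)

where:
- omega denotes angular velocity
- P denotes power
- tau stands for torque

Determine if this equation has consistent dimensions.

No

omega (angular velocity) has dimensions [T^-1].
P (power) has dimensions [L^2 M T^-3].
tau (torque) has dimensions [L^2 M T^-2].

Left side: [L^2 M T^-2]
Right side: [L^-2 M^-1 T^4]

The two sides have different dimensions, so the equation is NOT dimensionally consistent.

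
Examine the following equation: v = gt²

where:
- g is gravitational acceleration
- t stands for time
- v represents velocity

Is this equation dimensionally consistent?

No

g (gravitational acceleration) has dimensions [L T^-2].
t (time) has dimensions [T].
v (velocity) has dimensions [L T^-1].

Left side: [L T^-1]
Right side: [L]

The two sides have different dimensions, so the equation is NOT dimensionally consistent.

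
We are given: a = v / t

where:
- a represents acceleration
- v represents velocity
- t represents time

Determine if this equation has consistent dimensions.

Yes

a (acceleration) has dimensions [L T^-2].
v (velocity) has dimensions [L T^-1].
t (time) has dimensions [T].

Left side: [L T^-2]
Right side: [L T^-2]

Both sides have the same dimensions, so the equation is dimensionally consistent.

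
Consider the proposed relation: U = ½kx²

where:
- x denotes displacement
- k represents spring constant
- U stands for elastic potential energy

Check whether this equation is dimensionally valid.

Yes

x (displacement) has dimensions [L].
k (spring constant) has dimensions [M T^-2].
U (elastic potential energy) has dimensions [L^2 M T^-2].

Left side: [L^2 M T^-2]
Right side: [L^2 M T^-2]

Both sides have the same dimensions, so the equation is dimensionally consistent.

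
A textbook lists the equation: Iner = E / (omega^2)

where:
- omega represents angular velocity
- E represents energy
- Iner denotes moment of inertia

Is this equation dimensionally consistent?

Yes

omega (angular velocity) has dimensions [T^-1].
E (energy) has dimensions [L^2 M T^-2].
Iner (moment of inertia) has dimensions [L^2 M].

Left side: [L^2 M]
Right side: [L^2 M]

Both sides have the same dimensions, so the equation is dimensionally consistent.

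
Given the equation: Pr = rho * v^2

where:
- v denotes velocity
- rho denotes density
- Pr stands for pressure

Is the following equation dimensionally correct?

Yes

v (velocity) has dimensions [L T^-1].
rho (density) has dimensions [L^-3 M].
Pr (pressure) has dimensions [L^-1 M T^-2].

Left side: [L^-1 M T^-2]
Right side: [L^-1 M T^-2]

Both sides have the same dimensions, so the equation is dimensionally consistent.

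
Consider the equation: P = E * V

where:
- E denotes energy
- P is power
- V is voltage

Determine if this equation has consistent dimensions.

No

E (energy) has dimensions [L^2 M T^-2].
P (power) has dimensions [L^2 M T^-3].
V (voltage) has dimensions [I^-1 L^2 M T^-3].

Left side: [L^2 M T^-3]
Right side: [I^-1 L^4 M^2 T^-5]

The two sides have different dimensions, so the equation is NOT dimensionally consistent.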